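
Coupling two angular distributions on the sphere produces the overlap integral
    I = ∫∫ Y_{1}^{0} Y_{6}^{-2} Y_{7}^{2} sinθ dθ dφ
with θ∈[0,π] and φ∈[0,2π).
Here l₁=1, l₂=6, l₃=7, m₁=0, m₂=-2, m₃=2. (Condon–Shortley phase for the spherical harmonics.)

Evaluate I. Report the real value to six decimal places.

0.234717

Rules hold: Σm=0, L=14 even, 5≤7≤7.
N = 3·13·15 = 585
Δ = 0!·2!·12!/15! = 1/1365
Racah Σ t=0..0: t=0:+1/518400 = 1/518400
⇒ 3j(1 6 7; 0 0 0)² = 7/195, sgn -1
Racah Σ t=0..0: t=0:+1/967680 = 1/967680
⇒ 3j(1 6 7; 0 -2 2)² = 3/91, sgn -1
4πI² = N·(3j₀)²·(3jₘ)² = 9/13
I = +1·√(0.692308/4π) = 0.23471705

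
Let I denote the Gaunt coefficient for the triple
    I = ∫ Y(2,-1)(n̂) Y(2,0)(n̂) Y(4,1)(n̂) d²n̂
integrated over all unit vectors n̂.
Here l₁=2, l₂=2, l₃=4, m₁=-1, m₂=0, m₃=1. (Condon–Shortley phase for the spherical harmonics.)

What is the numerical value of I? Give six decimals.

Checks pass: Σm=0; 8 even; l₃=4∈[0,4].
(2·2+1)(2·2+1)(2·4+1) = 225
Δ: 0! 4! 4! / 9! → 1/630
sum: t=0:+1/16 = 1/16
3j²(2 2 4; 0 0 0) = Δ·Π!·Σ² = 2/35  (sign +1)
sum: t=0:+1/24 = 1/24
3j²(2 2 4; -1 0 1) = Δ·Π!·Σ² = 1/21  (sign -1)
combine: 4πI² = 225·2/35·1/21 = 30/49
take √, sign -1: I = -0.22072812

-0.220728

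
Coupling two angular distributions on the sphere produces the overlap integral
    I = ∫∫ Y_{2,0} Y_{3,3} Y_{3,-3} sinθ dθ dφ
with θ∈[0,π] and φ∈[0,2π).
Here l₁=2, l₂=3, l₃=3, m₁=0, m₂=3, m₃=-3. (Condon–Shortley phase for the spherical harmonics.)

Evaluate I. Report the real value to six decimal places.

0.210261

m-sum 0 ✓  L=8 even ✓  1≤3≤5 ✓
Π(2lᵢ+1) = 5×7×7 = 245
triangle coeff Δ(2,3,3) = 1/3780
Σ_t [0,2]: t=0:+1/24 t=1:−1/4 t=2:+1/24 = -1/6
(3j)²=4/105 [(2 3 3; 0 0 0)], sign=+1
Σ_t [2,2]: t=2:+1/96 = 1/96
(3j)²=5/84 [(2 3 3; 0 3 -3)], sign=+1
⇒ 4πI² = 5/9
I = (+1)√(5/9/(4π)) = 0.21026104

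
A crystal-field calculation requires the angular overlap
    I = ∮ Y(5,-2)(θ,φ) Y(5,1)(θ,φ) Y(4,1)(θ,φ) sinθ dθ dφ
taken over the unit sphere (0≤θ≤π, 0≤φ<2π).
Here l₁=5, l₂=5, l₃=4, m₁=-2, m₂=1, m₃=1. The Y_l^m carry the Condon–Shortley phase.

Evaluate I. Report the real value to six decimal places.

0.128377

m-sum 0 ✓  L=14 even ✓  0≤4≤10 ✓
Π(2lᵢ+1) = 11×11×9 = 1089
triangle coeff Δ(5,5,4) = 1/3153150
Σ_t [1,5]: t=1:−1/69120 t=2:+1/1728 t=3:−1/576 t=4:+1/1728 t=5:−1/69120 = -7/11520
(3j)²=2/143 [(5 5 4; 0 0 0)], sign=-1
Σ_t [3,6]: t=3:−1/5184 t=4:+1/1152 t=5:−1/2880 t=6:+1/103680 = 7/20736
(3j)²=35/2574 [(5 5 4; -2 1 1)], sign=-1
⇒ 4πI² = 35/169
I = (+1)√(35/169/(4π)) = 0.12837656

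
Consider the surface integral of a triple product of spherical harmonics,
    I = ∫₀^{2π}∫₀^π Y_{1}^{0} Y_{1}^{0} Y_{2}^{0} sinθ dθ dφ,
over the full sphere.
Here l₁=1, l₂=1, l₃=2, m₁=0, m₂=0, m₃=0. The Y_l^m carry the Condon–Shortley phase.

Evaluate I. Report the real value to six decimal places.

m-sum 0 ✓  L=4 even ✓  0≤2≤2 ✓
Π(2lᵢ+1) = 3×3×5 = 45
triangle coeff Δ(1,1,2) = 1/30
Σ_t [0,0]: t=0:+1/1 = 1/1
(3j)²=2/15 [(1 1 2; 0 0 0)], sign=+1
(m-triple is (0,0,0) — same symbol as above.)
⇒ 4πI² = 4/5
I = (+1)√(4/5/(4π)) = 0.25231325

0.252313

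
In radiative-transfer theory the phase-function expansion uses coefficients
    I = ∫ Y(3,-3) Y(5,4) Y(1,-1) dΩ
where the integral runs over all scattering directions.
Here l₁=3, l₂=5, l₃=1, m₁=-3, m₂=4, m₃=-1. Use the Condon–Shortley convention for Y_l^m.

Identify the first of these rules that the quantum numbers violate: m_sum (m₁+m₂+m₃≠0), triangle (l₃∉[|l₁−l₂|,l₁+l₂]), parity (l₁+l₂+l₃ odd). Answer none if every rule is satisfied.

triangle

azimuthal sum: -3 + 4 − 1 = 0  ✓
2 ≤ 1 ≤ 8 (triangle on l)  ✗
L = 3 + 5 + 1 = 9 (odd)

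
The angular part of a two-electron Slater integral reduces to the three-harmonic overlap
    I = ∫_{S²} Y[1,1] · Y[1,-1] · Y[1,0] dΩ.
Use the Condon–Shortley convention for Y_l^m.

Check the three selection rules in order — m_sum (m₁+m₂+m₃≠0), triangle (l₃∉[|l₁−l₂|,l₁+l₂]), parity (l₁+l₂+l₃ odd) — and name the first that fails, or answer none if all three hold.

parity

m₁+m₂+m₃ = 1 − 1 + 0 = 0  ✓
triangle: |1−1|=0 ≤ l₃=1 ≤ 1+1=2  ✓
parity: l₁+l₂+l₃ = 3 is odd  ✗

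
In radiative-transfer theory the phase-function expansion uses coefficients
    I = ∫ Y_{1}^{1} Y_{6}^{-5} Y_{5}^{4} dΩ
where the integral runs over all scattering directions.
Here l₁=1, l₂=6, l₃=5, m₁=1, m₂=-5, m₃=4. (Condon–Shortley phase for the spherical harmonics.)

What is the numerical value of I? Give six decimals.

-0.303018

Rules hold: Σm=0, L=12 even, 5≤5≤7.
N = 3·13·11 = 429
Δ = 2!·0!·10!/13! = 1/858
Racah Σ t=1..1: t=1:−1/14400 = -1/14400
⇒ 3j(1 6 5; 0 0 0)² = 6/143, sgn +1
Racah Σ t=0..0: t=0:+1/725760 = 1/725760
⇒ 3j(1 6 5; 1 -5 4)² = 5/78, sgn -1
4πI² = N·(3j₀)²·(3jₘ)² = 15/13
I = -1·√(1.15385/4π) = -0.30301841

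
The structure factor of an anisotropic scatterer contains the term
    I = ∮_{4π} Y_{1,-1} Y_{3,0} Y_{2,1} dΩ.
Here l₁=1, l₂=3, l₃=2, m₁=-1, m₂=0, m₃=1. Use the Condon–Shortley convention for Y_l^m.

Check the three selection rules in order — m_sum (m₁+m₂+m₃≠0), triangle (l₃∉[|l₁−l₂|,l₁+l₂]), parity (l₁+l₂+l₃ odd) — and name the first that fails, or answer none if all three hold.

none

Σmᵢ = 0  ✓
l₃∈[|l₁−l₂|,l₁+l₂]=[2,4], have l₃=2  ✓
Σlᵢ = 6 ⇒ even  ✓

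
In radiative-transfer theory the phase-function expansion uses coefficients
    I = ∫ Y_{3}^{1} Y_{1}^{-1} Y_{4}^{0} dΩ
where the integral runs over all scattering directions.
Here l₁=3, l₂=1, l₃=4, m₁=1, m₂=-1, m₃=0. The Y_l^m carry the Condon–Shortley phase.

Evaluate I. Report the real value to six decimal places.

0.150786

Rules hold: Σm=0, L=8 even, 2≤4≤4.
N = 7·3·9 = 189
Δ = 0!·6!·2!/9! = 1/252
Racah Σ t=0..0: t=0:+1/36 = 1/36
⇒ 3j(3 1 4; 0 0 0)² = 4/63, sgn +1
Racah Σ t=0..0: t=0:+1/96 = 1/96
⇒ 3j(3 1 4; 1 -1 0)² = 1/42, sgn +1
4πI² = N·(3j₀)²·(3jₘ)² = 2/7
I = +1·√(0.285714/4π) = 0.15078601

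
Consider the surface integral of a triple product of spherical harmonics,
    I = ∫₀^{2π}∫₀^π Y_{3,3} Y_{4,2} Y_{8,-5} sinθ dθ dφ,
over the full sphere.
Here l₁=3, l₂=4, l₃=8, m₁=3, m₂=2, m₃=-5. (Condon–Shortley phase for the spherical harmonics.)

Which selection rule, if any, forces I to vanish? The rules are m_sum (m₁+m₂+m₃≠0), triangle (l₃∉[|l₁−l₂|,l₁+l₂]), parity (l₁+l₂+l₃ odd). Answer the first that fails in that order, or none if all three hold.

triangle

azimuthal sum: 3 + 2 − 5 = 0  ✓
1 ≤ 8 ≤ 7 (triangle on l)  ✗
L = 3 + 4 + 8 = 15 (odd)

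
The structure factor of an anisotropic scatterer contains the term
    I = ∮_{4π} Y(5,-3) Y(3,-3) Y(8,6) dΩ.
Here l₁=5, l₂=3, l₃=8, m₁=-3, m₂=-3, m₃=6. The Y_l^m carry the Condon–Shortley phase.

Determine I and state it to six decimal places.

m-sum 0 ✓  L=16 even ✓  2≤8≤8 ✓
Π(2lᵢ+1) = 11×7×17 = 1309
triangle coeff Δ(5,3,8) = 1/136136
Σ_t [0,0]: t=0:+1/518400 = 1/518400
(3j)²=56/2431 [(5 3 8; 0 0 0)], sign=+1
Σ_t [0,0]: t=0:+1/58060800 = 1/58060800
(3j)²=3/136 [(5 3 8; -3 -3 6)], sign=+1
⇒ 4πI² = 147/221
I = (+1)√(147/221/(4π)) = 0.23006873

0.230069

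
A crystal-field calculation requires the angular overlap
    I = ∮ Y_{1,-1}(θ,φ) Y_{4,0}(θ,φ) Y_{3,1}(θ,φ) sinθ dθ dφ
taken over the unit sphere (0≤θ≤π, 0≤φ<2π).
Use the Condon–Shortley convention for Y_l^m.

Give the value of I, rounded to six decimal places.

m-sum 0 ✓  L=8 even ✓  3≤3≤5 ✓
Π(2lᵢ+1) = 3×9×7 = 189
triangle coeff Δ(1,4,3) = 1/252
Σ_t [1,1]: t=1:−1/36 = -1/36
(3j)²=4/63 [(1 4 3; 0 0 0)], sign=+1
Σ_t [2,2]: t=2:+1/96 = 1/96
(3j)²=1/42 [(1 4 3; -1 0 1)], sign=+1
⇒ 4πI² = 2/7
I = (+1)√(2/7/(4π)) = 0.15078601

0.150786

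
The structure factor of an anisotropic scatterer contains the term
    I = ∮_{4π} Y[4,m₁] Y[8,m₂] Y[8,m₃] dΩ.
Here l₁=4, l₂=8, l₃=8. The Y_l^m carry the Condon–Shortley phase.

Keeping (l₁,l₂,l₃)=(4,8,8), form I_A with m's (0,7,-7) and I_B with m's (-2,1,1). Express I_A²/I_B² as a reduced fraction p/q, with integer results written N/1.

169/1440

Same 4,8,8: normalisation and zero-m 3j drop out of the ratio.
A: Δ: 4! 4! 12! / 21! → 1/185175900; sum: t=3:−1/17244057600 t=4:+1/22992076800 = -1/68976230400; 3j²(4 8 8; 0 7 -7) = Δ·Π!·Σ² = 13/11628  (sign +1)
B: Δ: 4! 4! 12! / 21! → 1/185175900; sum: t=2:+1/58060800 t=3:−1/18662400 t=4:+1/58060800 = -1/52254720; 3j²(4 8 8; -2 1 1) = Δ·Π!·Σ² = 40/4199  (sign +1)
I_A²/I_B² = (13/11628)/(40/4199) = 169/1440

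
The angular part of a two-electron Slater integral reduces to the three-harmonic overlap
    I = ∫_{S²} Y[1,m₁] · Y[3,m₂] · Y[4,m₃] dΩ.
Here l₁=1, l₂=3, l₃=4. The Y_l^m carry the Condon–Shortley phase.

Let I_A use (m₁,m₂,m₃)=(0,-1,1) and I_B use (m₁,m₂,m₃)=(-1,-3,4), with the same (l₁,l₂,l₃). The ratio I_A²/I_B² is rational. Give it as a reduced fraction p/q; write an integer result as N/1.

Shared (l₁,l₂,l₃)=(1,3,4): N and (l;000)² cancel in I_A²/I_B².
A: Δ = 0!·2!·6!/9! = 1/252; Racah Σ t=0..0: t=0:+1/48 = 1/48; ⇒ 3j(1 3 4; 0 -1 1)² = 5/84, sgn -1
B: Δ = 0!·2!·6!/9! = 1/252; Racah Σ t=0..0: t=0:+1/1440 = 1/1440; ⇒ 3j(1 3 4; -1 -3 4)² = 1/9, sgn +1
I_A²/I_B² = (5/84)/(1/9) = 15/28

15/28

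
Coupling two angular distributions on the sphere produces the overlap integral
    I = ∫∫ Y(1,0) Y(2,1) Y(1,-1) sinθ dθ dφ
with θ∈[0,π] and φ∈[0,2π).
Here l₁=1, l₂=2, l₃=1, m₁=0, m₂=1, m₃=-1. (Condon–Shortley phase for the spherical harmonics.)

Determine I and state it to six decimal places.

Rules hold: Σm=0, L=4 even, 1≤1≤3.
N = 3·5·3 = 45
Δ = 2!·0!·2!/5! = 1/30
Racah Σ t=1..1: t=1:−1/1 = -1/1
⇒ 3j(1 2 1; 0 0 0)² = 2/15, sgn +1
Racah Σ t=1..1: t=1:−1/2 = -1/2
⇒ 3j(1 2 1; 0 1 -1)² = 1/10, sgn -1
4πI² = N·(3j₀)²·(3jₘ)² = 3/5
I = -1·√(0.6/4π) = -0.21850969

-0.218510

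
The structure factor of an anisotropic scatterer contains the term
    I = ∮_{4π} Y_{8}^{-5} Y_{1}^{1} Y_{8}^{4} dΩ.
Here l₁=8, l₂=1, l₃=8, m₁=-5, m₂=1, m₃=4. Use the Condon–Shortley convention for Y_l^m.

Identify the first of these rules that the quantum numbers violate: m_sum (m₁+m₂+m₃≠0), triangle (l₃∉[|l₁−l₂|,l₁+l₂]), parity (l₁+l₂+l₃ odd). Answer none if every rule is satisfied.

parity

azimuthal sum: -5 + 1 + 4 = 0  ✓
7 ≤ 8 ≤ 9 (triangle on l)  ✓
L = 8 + 1 + 8 = 17 (odd)  ✗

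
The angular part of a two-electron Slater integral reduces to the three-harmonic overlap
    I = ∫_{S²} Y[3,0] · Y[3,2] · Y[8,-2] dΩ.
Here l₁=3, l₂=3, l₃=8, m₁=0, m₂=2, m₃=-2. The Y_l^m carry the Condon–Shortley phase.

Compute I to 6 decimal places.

0.000000

|3−3|≤8≤3+3 violated ⇒ I = 0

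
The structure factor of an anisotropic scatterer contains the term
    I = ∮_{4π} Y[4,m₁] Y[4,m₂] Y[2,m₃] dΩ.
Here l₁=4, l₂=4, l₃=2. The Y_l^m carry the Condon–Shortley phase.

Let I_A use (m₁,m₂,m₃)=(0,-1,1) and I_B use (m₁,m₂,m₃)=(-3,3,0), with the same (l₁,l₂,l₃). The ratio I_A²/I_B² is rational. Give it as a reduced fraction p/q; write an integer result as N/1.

Same 4,4,2: normalisation and zero-m 3j drop out of the ratio.
A: Δ: 6! 2! 2! / 11! → 1/13860; sum: t=2:+1/96 t=3:−1/72 = -1/288; 3j²(4 4 2; 0 -1 1) = Δ·Π!·Σ² = 1/462  (sign +1)
B: Δ: 6! 2! 2! / 11! → 1/13860; sum: t=5:−1/480 t=6:+1/720 = -1/1440; 3j²(4 4 2; -3 3 0) = Δ·Π!·Σ² = 7/1980  (sign -1)
I_A²/I_B² = (1/462)/(7/1980) = 30/49

30/49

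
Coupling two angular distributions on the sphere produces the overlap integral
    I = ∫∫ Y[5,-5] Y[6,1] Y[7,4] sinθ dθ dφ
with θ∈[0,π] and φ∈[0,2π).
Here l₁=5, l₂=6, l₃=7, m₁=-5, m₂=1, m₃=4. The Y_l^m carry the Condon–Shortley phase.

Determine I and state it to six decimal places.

Rules hold: Σm=0, L=18 even, 1≤7≤11.
N = 11·13·15 = 2145
Δ = 4!·6!·8!/19! = 1/174594420
Racah Σ t=0..4: t=0:+1/4147200 t=1:−1/207360 t=2:+1/82944 t=3:−1/207360 t=4:+1/4147200 = 1/345600
⇒ 3j(5 6 7; 0 0 0)² = 420/46189, sgn -1
Racah Σ t=4..4: t=4:+1/12441600 = 1/12441600
⇒ 3j(5 6 7; -5 1 4)² = 245/12597, sgn -1
4πI² = N·(3j₀)²·(3jₘ)² = 514500/1356277
I = +1·√(0.379347/4π) = 0.17374550

0.173745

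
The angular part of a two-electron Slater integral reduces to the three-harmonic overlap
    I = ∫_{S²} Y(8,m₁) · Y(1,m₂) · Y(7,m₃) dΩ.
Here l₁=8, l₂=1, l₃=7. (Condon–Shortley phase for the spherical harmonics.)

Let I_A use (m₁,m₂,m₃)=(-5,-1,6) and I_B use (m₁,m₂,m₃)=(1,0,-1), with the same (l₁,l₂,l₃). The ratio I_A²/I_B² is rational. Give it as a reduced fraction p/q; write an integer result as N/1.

1/21

Shared (l₁,l₂,l₃)=(8,1,7): N and (l;000)² cancel in I_A²/I_B².
A: Δ = 2!·14!·0!/17! = 1/2040; Racah Σ t=0..0: t=0:+1/12454041600 = 1/12454041600; ⇒ 3j(8 1 7; -5 -1 6)² = 1/680, sgn -1
B: Δ = 2!·14!·0!/17! = 1/2040; Racah Σ t=1..1: t=1:−1/29030400 = -1/29030400; ⇒ 3j(8 1 7; 1 0 -1)² = 21/680, sgn -1
I_A²/I_B² = (1/680)/(21/680) = 1/21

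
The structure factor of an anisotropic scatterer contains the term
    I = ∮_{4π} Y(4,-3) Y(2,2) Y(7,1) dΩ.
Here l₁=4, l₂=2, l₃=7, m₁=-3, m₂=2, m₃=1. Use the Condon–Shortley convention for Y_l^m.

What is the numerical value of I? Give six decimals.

0.000000

triangle: need 2≤l₃≤6, have 7; I=0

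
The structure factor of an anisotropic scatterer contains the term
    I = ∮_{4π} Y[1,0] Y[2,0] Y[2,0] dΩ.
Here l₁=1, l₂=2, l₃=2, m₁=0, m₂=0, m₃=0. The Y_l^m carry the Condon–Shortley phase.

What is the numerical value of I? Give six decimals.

0.000000

L=5 odd ⇒ parity kills the (l;000) factor ⇒ I = 0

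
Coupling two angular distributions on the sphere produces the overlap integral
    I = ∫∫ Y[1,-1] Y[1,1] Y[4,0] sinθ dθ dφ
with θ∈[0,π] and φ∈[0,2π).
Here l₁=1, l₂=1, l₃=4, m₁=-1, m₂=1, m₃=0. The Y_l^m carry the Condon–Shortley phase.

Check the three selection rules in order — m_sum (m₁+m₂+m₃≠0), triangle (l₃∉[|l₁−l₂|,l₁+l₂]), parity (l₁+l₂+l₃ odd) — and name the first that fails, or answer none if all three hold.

azimuthal sum: -1 + 1 + 0 = 0  ✓
0 ≤ 4 ≤ 2 (triangle on l)  ✗
L = 1 + 1 + 4 = 6 (even)

triangle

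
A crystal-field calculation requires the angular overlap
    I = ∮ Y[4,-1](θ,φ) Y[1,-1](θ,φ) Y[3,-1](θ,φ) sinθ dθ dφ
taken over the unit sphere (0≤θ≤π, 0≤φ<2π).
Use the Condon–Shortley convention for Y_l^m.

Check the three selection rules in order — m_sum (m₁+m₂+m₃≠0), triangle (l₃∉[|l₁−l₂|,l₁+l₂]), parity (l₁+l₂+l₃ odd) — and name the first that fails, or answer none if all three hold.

m_sum

Σmᵢ = -3  ✗
l₃∈[|l₁−l₂|,l₁+l₂]=[3,5], have l₃=3
Σlᵢ = 8 ⇒ even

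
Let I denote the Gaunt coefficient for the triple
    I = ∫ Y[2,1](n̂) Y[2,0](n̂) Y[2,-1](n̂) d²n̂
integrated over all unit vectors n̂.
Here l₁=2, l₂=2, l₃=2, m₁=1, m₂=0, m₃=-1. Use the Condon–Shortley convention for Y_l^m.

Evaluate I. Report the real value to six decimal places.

m-sum 0 ✓  L=6 even ✓  0≤2≤4 ✓
Π(2lᵢ+1) = 5×5×5 = 125
triangle coeff Δ(2,2,2) = 1/630
Σ_t [0,2]: t=0:+1/8 t=1:−1/1 t=2:+1/8 = -3/4
(3j)²=2/35 [(2 2 2; 0 0 0)], sign=-1
Σ_t [0,1]: t=0:+1/4 t=1:−1/2 = -1/4
(3j)²=1/70 [(2 2 2; 1 0 -1)], sign=+1
⇒ 4πI² = 5/49
I = (-1)√(5/49/(4π)) = -0.09011188

-0.090112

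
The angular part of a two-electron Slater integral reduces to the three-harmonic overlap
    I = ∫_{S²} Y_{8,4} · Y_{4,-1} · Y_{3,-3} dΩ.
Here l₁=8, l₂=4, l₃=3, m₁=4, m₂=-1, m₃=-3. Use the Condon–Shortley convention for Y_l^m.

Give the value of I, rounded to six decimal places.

triangle: need 4≤l₃≤12, have 3; I=0

0.000000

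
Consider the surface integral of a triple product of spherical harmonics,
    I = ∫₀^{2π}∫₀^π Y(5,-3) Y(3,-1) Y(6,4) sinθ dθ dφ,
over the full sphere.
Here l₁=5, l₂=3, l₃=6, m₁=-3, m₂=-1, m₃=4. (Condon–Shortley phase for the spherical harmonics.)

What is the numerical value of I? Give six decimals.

0.113950

Checks pass: Σm=0; 14 even; l₃=6∈[2,8].
(2·5+1)(2·3+1)(2·6+1) = 1001
Δ: 2! 8! 4! / 15! → 1/675675
sum: t=0:+1/8640 t=1:−1/2304 t=2:+1/8640 = -7/34560
3j²(5 3 6; 0 0 0) = Δ·Π!·Σ² = 7/429  (sign -1)
sum: t=0:+1/322560 t=1:−1/30240 t=2:+1/69120 = -1/64512
3j²(5 3 6; -3 -1 4) = Δ·Π!·Σ² = 10/1001  (sign -1)
combine: 4πI² = 1001·7/429·10/1001 = 70/429
take √, sign +1: I = 0.11395029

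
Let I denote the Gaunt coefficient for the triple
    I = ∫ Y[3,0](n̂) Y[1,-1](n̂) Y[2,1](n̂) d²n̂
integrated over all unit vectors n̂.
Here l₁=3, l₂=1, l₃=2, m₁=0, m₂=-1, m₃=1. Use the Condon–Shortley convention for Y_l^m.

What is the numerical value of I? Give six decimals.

Rules hold: Σm=0, L=6 even, 2≤2≤4.
N = 7·3·5 = 105
Δ = 2!·4!·0!/7! = 1/105
Racah Σ t=1..1: t=1:−1/4 = -1/4
⇒ 3j(3 1 2; 0 0 0)² = 3/35, sgn -1
Racah Σ t=0..0: t=0:+1/12 = 1/12
⇒ 3j(3 1 2; 0 -1 1)² = 1/35, sgn -1
4πI² = N·(3j₀)²·(3jₘ)² = 9/35
I = +1·√(0.257143/4π) = 0.14304817

0.143048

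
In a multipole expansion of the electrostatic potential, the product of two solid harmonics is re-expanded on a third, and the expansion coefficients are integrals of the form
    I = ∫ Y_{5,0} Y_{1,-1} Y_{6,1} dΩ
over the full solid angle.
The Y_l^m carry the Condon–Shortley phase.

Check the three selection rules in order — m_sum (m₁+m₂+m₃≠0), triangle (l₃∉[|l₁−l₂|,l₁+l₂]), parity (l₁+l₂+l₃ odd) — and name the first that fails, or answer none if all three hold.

azimuthal sum: 0 − 1 + 1 = 0  ✓
4 ≤ 6 ≤ 6 (triangle on l)  ✓
L = 5 + 1 + 6 = 12 (even)  ✓

none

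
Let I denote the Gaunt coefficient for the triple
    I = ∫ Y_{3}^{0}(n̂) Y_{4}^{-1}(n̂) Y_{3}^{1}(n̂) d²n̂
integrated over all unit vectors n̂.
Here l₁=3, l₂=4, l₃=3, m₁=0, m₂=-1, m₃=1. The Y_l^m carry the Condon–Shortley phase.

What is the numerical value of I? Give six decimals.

Checks pass: Σm=0; 10 even; l₃=3∈[1,7].
(2·3+1)(2·4+1)(2·3+1) = 441
Δ: 4! 2! 4! / 11! → 1/34650
sum: t=1:−1/72 t=2:+1/16 t=3:−1/72 = 5/144
3j²(3 4 3; 0 0 0) = Δ·Π!·Σ² = 2/77  (sign -1)
sum: t=1:−1/48 t=2:+1/24 t=3:−1/288 = 5/288
3j²(3 4 3; 0 -1 1) = Δ·Π!·Σ² = 5/462  (sign +1)
combine: 4πI² = 441·2/77·5/462 = 15/121
take √, sign -1: I = -0.09932258

-0.099323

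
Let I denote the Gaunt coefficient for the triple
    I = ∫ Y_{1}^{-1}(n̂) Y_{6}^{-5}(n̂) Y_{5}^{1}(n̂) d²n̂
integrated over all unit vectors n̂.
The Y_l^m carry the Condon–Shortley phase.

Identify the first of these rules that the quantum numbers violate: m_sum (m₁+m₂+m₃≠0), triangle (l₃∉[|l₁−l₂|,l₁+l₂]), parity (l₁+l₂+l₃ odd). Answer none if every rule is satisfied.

m_sum

Σmᵢ = -5  ✗
l₃∈[|l₁−l₂|,l₁+l₂]=[5,7], have l₃=5
Σlᵢ = 12 ⇒ even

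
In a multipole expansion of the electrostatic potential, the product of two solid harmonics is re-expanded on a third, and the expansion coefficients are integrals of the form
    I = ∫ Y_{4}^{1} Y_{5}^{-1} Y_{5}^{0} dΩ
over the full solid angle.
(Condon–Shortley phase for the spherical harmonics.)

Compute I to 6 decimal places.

-0.053153

Checks pass: Σm=0; 14 even; l₃=5∈[1,9].
(2·4+1)(2·5+1)(2·5+1) = 1089
Δ: 4! 4! 6! / 15! → 1/3153150
sum: t=0:+1/69120 t=1:−1/1728 t=2:+1/576 t=3:−1/1728 t=4:+1/69120 = 7/11520
3j²(4 5 5; 0 0 0) = Δ·Π!·Σ² = 2/143  (sign -1)
sum: t=0:+1/6912 t=1:−1/864 t=2:+1/1152 t=3:−1/17280 = -7/34560
3j²(4 5 5; 1 -1 0) = Δ·Π!·Σ² = 1/429  (sign +1)
combine: 4πI² = 1089·2/143·1/429 = 6/169
take √, sign -1: I = -0.05315295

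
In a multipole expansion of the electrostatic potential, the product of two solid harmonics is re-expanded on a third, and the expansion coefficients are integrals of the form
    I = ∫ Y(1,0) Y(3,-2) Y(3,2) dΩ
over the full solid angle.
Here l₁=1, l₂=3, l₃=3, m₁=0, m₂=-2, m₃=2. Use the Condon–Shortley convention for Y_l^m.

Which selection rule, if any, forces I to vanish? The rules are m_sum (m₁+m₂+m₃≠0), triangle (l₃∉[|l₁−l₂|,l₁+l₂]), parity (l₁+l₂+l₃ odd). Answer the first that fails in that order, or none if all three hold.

parity

m₁+m₂+m₃ = 0 − 2 + 2 = 0  ✓
triangle: |1−3|=2 ≤ l₃=3 ≤ 1+3=4  ✓
parity: l₁+l₂+l₃ = 7 is odd  ✗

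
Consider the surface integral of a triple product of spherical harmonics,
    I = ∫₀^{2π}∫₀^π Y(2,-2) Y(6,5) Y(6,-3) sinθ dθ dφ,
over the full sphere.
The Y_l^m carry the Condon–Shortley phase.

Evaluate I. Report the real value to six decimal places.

0.120286

Checks pass: Σm=0; 14 even; l₃=6∈[4,8].
(2·2+1)(2·6+1)(2·6+1) = 845
Δ: 2! 2! 10! / 15! → 1/90090
sum: t=0:+1/69120 t=1:−1/14400 t=2:+1/69120 = -7/172800
3j²(2 6 6; 0 0 0) = Δ·Π!·Σ² = 14/715  (sign -1)
sum: t=2:+1/1451520 = 1/1451520
3j²(2 6 6; -2 5 -3) = Δ·Π!·Σ² = 1/91  (sign -1)
combine: 4πI² = 845·14/715·1/91 = 2/11
take √, sign +1: I = 0.12028562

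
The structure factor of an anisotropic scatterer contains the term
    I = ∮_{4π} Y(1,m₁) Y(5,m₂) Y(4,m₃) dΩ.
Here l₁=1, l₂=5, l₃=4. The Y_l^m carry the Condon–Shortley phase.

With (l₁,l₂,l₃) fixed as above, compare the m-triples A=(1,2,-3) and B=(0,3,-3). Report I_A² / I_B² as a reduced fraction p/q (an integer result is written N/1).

Same 1,5,4: normalisation and zero-m 3j drop out of the ratio.
A: Δ: 2! 0! 8! / 11! → 1/495; sum: t=0:+1/10080 = 1/10080; 3j²(1 5 4; 1 2 -3) = Δ·Π!·Σ² = 1/165  (sign -1)
B: Δ: 2! 0! 8! / 11! → 1/495; sum: t=1:−1/5040 = -1/5040; 3j²(1 5 4; 0 3 -3) = Δ·Π!·Σ² = 16/495  (sign +1)
I_A²/I_B² = (1/165)/(16/495) = 3/16

3/16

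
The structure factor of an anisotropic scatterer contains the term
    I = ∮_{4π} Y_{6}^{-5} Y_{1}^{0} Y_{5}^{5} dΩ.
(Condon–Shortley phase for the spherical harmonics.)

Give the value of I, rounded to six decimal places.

Checks pass: Σm=0; 12 even; l₃=5∈[5,7].
(2·6+1)(2·1+1)(2·5+1) = 429
Δ: 2! 10! 0! / 13! → 1/858
sum: t=1:−1/14400 = -1/14400
3j²(6 1 5; 0 0 0) = Δ·Π!·Σ² = 6/143  (sign +1)
sum: t=1:−1/3628800 = -1/3628800
3j²(6 1 5; -5 0 5) = Δ·Π!·Σ² = 1/78  (sign -1)
combine: 4πI² = 429·6/143·1/78 = 3/13
take √, sign -1: I = -0.13551395

-0.135514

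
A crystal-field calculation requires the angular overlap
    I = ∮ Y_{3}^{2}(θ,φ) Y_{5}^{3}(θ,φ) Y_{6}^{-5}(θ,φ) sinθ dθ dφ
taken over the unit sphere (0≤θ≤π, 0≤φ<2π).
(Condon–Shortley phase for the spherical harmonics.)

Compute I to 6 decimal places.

-0.169016

Rules hold: Σm=0, L=14 even, 2≤6≤8.
N = 7·11·13 = 1001
Δ = 2!·4!·8!/15! = 1/675675
Racah Σ t=0..2: t=0:+1/8640 t=1:−1/2304 t=2:+1/8640 = -7/34560
⇒ 3j(3 5 6; 0 0 0)² = 7/429, sgn -1
Racah Σ t=0..1: t=0:+1/483840 t=1:−1/120960 = -1/161280
⇒ 3j(3 5 6; 2 3 -5)² = 2/91, sgn +1
4πI² = N·(3j₀)²·(3jₘ)² = 14/39
I = -1·√(0.358974/4π) = -0.16901560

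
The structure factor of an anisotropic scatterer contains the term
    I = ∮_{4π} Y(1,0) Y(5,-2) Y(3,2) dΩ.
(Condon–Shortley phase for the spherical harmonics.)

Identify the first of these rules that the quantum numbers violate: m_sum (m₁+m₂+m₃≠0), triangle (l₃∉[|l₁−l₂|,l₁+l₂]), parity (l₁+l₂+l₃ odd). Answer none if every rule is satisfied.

azimuthal sum: 0 − 2 + 2 = 0  ✓
4 ≤ 3 ≤ 6 (triangle on l)  ✗
L = 1 + 5 + 3 = 9 (odd)

triangle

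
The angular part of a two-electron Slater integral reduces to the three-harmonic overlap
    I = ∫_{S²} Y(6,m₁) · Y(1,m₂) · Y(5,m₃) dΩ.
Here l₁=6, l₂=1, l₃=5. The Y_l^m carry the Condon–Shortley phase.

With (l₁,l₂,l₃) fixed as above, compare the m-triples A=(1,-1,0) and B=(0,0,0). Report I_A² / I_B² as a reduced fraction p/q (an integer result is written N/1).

Same 6,1,5: normalisation and zero-m 3j drop out of the ratio.
A: Δ: 2! 10! 0! / 13! → 1/858; sum: t=0:+1/28800 = 1/28800; 3j²(6 1 5; 1 -1 0) = Δ·Π!·Σ² = 7/286  (sign -1)
B: Δ: 2! 10! 0! / 13! → 1/858; sum: t=1:−1/14400 = -1/14400; 3j²(6 1 5; 0 0 0) = Δ·Π!·Σ² = 6/143  (sign +1)
I_A²/I_B² = (7/286)/(6/143) = 7/12

7/12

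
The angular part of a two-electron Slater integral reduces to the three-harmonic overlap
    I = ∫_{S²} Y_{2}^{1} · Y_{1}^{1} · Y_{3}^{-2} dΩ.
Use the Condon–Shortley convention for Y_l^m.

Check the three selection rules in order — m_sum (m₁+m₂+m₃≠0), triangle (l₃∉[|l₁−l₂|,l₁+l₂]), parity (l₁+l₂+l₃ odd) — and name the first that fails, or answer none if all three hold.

none

azimuthal sum: 1 + 1 − 2 = 0  ✓
1 ≤ 3 ≤ 3 (triangle on l)  ✓
L = 2 + 1 + 3 = 6 (even)  ✓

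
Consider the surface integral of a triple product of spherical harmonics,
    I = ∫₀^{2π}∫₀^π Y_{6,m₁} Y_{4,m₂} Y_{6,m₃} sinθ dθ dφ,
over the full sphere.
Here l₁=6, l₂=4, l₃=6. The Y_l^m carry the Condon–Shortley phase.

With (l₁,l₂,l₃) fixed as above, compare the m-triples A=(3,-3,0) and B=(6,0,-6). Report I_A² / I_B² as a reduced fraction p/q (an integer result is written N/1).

Shared (l₁,l₂,l₃)=(6,4,6): N and (l;000)² cancel in I_A²/I_B².
A: Δ = 4!·8!·4!/17! = 1/15315300; Racah Σ t=0..1: t=0:+1/103680 t=1:−1/207360 = 1/207360; ⇒ 3j(6 4 6; 3 -3 0)² = 21/2431, sgn +1
B: Δ = 4!·8!·4!/17! = 1/15315300; Racah Σ t=0..0: t=0:+1/23224320 = 1/23224320; ⇒ 3j(6 4 6; 6 0 -6)² = 99/6188, sgn +1
I_A²/I_B² = (21/2431)/(99/6188) = 196/363

196/363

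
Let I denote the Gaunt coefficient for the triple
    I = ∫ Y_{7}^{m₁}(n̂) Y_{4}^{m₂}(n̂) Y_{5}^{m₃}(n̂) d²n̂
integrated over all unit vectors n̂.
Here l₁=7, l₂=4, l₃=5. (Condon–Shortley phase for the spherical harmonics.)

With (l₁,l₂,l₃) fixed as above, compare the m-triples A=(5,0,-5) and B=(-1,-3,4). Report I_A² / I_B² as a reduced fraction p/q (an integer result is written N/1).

14850/3703

Shared (l₁,l₂,l₃)=(7,4,5): N and (l;000)² cancel in I_A²/I_B².
A: Δ = 6!·8!·2!/17! = 1/6126120; Racah Σ t=2..2: t=2:+1/3870720 = 1/3870720; ⇒ 3j(7 4 5; 5 0 -5)² = 135/6188, sgn +1
B: Δ = 6!·8!·2!/17! = 1/6126120; Racah Σ t=0..1: t=0:+1/29030400 t=1:−1/1209600 = -23/29030400; ⇒ 3j(7 4 5; -1 -3 4)² = 529/97240, sgn +1
I_A²/I_B² = (135/6188)/(529/97240) = 14850/3703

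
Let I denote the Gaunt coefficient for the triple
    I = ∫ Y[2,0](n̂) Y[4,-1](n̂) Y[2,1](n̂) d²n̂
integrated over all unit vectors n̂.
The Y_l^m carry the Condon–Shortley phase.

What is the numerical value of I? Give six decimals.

m-sum 0 ✓  L=8 even ✓  2≤2≤6 ✓
Π(2lᵢ+1) = 5×9×5 = 225
triangle coeff Δ(2,4,2) = 1/630
Σ_t [2,2]: t=2:+1/16 = 1/16
(3j)²=2/35 [(2 4 2; 0 0 0)], sign=+1
Σ_t [2,2]: t=2:+1/24 = 1/24
(3j)²=1/21 [(2 4 2; 0 -1 1)], sign=-1
⇒ 4πI² = 30/49
I = (-1)√(30/49/(4π)) = -0.22072812

-0.220728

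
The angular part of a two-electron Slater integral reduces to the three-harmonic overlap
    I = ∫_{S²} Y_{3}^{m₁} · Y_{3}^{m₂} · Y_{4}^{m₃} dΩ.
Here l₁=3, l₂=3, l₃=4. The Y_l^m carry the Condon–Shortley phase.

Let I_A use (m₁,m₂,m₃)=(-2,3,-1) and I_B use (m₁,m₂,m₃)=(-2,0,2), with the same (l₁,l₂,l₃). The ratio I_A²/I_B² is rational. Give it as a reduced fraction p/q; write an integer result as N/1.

l's match ⇒ only the (l;m) 3-j factors differ between A and B.
A: triangle coeff Δ(3,3,4) = 1/34650; Σ_t [2,2]: t=2:+1/288 = 1/288; (3j)²=5/231 [(3 3 4; -2 3 -1)], sign=-1
B: triangle coeff Δ(3,3,4) = 1/34650; Σ_t [1,2]: t=1:−1/96 t=2:+1/72 = 1/288; (3j)²=1/462 [(3 3 4; -2 0 2)], sign=+1
I_A²/I_B² = (5/231)/(1/462) = 10/1

10/1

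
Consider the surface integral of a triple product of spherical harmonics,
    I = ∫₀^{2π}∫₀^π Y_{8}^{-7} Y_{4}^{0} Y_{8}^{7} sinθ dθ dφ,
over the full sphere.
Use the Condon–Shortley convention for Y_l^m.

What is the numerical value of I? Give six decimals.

0.044541

Checks pass: Σm=0; 20 even; l₃=8∈[4,12].
(2·8+1)(2·4+1)(2·8+1) = 2601
Δ: 4! 12! 4! / 21! → 1/185175900
sum: t=0:+1/557383680 t=1:−1/21772800 t=2:+1/8294400 t=3:−1/21772800 t=4:+1/557383680 = 1/30965760
3j²(8 4 8; 0 0 0) = Δ·Π!·Σ² = 36/4199  (sign +1)
sum: t=3:−1/17244057600 t=4:+1/22992076800 = -1/68976230400
3j²(8 4 8; -7 0 7) = Δ·Π!·Σ² = 13/11628  (sign +1)
combine: 4πI² = 2601·36/4199·13/11628 = 9/361
take √, sign +1: I = 0.04454128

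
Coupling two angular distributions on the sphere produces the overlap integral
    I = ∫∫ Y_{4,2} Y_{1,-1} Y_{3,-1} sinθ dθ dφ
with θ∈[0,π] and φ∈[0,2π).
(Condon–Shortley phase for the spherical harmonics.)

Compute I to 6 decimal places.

0.238414

Rules hold: Σm=0, L=8 even, 3≤3≤5.
N = 9·3·7 = 189
Δ = 2!·6!·0!/9! = 1/252
Racah Σ t=1..1: t=1:−1/36 = -1/36
⇒ 3j(4 1 3; 0 0 0)² = 4/63, sgn +1
Racah Σ t=0..0: t=0:+1/96 = 1/96
⇒ 3j(4 1 3; 2 -1 -1)² = 5/84, sgn +1
4πI² = N·(3j₀)²·(3jₘ)² = 5/7
I = +1·√(0.714286/4π) = 0.23841361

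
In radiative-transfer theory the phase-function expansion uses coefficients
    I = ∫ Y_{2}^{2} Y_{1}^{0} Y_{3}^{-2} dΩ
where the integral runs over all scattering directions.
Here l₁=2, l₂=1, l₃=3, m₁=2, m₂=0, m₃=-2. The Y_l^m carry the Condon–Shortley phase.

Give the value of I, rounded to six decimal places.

m-sum 0 ✓  L=6 even ✓  1≤3≤3 ✓
Π(2lᵢ+1) = 5×3×7 = 105
triangle coeff Δ(2,1,3) = 1/105
Σ_t [0,0]: t=0:+1/4 = 1/4
(3j)²=3/35 [(2 1 3; 0 0 0)], sign=-1
Σ_t [0,0]: t=0:+1/24 = 1/24
(3j)²=1/21 [(2 1 3; 2 0 -2)], sign=-1
⇒ 4πI² = 3/7
I = (+1)√(3/7/(4π)) = 0.18467439

0.184674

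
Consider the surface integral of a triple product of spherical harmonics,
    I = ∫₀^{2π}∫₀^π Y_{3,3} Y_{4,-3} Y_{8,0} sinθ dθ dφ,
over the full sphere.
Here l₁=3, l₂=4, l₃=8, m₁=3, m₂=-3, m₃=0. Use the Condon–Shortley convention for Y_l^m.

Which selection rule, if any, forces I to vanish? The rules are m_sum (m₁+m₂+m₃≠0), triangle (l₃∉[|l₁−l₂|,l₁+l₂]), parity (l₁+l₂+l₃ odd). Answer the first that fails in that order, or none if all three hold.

triangle

m₁+m₂+m₃ = 3 − 3 + 0 = 0  ✓
triangle: |3−4|=1 ≤ l₃=8 ≤ 3+4=7  ✗
parity: l₁+l₂+l₃ = 15 is odd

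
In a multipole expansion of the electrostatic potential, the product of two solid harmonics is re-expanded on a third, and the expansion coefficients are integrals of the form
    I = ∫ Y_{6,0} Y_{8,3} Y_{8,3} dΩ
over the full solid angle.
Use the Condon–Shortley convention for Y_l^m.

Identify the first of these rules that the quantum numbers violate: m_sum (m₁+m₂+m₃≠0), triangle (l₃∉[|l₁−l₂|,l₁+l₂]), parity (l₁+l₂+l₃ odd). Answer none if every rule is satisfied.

Σmᵢ = 6  ✗
l₃∈[|l₁−l₂|,l₁+l₂]=[2,14], have l₃=8
Σlᵢ = 22 ⇒ even

m_sum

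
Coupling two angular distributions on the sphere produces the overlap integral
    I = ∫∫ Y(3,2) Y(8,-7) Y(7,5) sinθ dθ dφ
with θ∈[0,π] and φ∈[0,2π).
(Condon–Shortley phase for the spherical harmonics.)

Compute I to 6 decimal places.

-0.191458

Checks pass: Σm=0; 18 even; l₃=7∈[5,11].
(2·3+1)(2·8+1)(2·7+1) = 1785
Δ: 4! 2! 12! / 19! → 1/5290740
sum: t=1:−1/7257600 t=2:+1/2073600 t=3:−1/7257600 = 1/4838400
3j²(3 8 7; 0 0 0) = Δ·Π!·Σ² = 252/20995  (sign -1)
sum: t=0:+1/958003200 t=1:−1/5748019200 = 1/1149603840
3j²(3 8 7; 2 -7 5) = Δ·Π!·Σ² = 125/5814  (sign +1)
combine: 4πI² = 1785·252/20995·125/5814 = 36750/79781
take √, sign -1: I = -0.19145821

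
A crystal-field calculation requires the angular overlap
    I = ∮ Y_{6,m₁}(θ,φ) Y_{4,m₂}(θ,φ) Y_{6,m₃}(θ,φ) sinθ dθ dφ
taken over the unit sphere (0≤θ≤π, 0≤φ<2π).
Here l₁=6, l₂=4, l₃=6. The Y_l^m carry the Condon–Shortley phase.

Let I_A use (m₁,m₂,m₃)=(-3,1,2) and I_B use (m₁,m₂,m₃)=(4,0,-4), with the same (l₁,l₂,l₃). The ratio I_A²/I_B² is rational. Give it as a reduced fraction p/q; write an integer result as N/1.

l's match ⇒ only the (l;m) 3-j factors differ between A and B.
A: triangle coeff Δ(6,4,6) = 1/15315300; Σ_t [1,4]: t=1:−1/5806080 t=2:+1/120960 t=3:−1/34560 t=4:+1/103680 = -13/1161216; (3j)²=65/5236 [(6 4 6; -3 1 2)], sign=-1
B: triangle coeff Δ(6,4,6) = 1/15315300; Σ_t [0,2]: t=0:+1/829440 t=1:−1/181440 t=2:+1/645120 = -1/362880; (3j)²=256/17017 [(6 4 6; 4 0 -4)], sign=-1
I_A²/I_B² = (65/5236)/(256/17017) = 845/1024

845/1024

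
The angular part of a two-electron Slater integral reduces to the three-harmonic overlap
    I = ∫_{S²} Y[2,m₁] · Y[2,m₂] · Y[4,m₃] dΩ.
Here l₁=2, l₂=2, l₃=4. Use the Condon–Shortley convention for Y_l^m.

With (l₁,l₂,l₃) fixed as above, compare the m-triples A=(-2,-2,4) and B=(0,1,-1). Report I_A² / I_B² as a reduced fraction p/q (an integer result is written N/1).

7/3

Shared (l₁,l₂,l₃)=(2,2,4): N and (l;000)² cancel in I_A²/I_B².
A: Δ = 0!·4!·4!/9! = 1/630; Racah Σ t=0..0: t=0:+1/576 = 1/576; ⇒ 3j(2 2 4; -2 -2 4)² = 1/9, sgn +1
B: Δ = 0!·4!·4!/9! = 1/630; Racah Σ t=0..0: t=0:+1/24 = 1/24; ⇒ 3j(2 2 4; 0 1 -1)² = 1/21, sgn -1
I_A²/I_B² = (1/9)/(1/21) = 7/3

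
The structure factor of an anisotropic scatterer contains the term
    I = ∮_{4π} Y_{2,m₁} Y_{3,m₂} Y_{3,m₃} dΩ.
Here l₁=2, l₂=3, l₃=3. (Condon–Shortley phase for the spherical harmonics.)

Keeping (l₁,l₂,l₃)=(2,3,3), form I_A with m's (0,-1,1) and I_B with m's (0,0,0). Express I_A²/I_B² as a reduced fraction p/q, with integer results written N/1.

9/16

Shared (l₁,l₂,l₃)=(2,3,3): N and (l;000)² cancel in I_A²/I_B².
A: Δ = 2!·2!·4!/9! = 1/3780; Racah Σ t=0..2: t=0:+1/16 t=1:−1/6 t=2:+1/96 = -3/32; ⇒ 3j(2 3 3; 0 -1 1)² = 3/140, sgn -1
B: Δ = 2!·2!·4!/9! = 1/3780; Racah Σ t=0..2: t=0:+1/24 t=1:−1/4 t=2:+1/24 = -1/6; ⇒ 3j(2 3 3; 0 0 0)² = 4/105, sgn +1
I_A²/I_B² = (3/140)/(4/105) = 9/16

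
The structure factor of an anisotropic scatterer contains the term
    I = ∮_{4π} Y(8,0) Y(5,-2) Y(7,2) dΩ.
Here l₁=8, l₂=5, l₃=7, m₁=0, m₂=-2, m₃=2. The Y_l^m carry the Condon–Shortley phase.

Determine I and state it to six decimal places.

-0.116608

Rules hold: Σm=0, L=20 even, 3≤7≤13.
N = 17·11·15 = 2805
Δ = 6!·10!·4!/21! = 1/814773960
Racah Σ t=1..5: t=1:−1/87091200 t=2:+1/4976640 t=3:−1/2073600 t=4:+1/4976640 t=5:−1/87091200 = -1/9676800
⇒ 3j(8 5 7; 0 0 0)² = 360/46189, sgn +1
Racah Σ t=0..3: t=0:+1/348364800 t=1:−1/14515200 t=2:+1/4976640 t=3:−1/12441600 = 19/348364800
⇒ 3j(8 5 7; 0 -2 2)² = 19/2431, sgn -1
4πI² = N·(3j₀)²·(3jₘ)² = 5400/31603
I = -1·√(0.17087/4π) = -0.11660785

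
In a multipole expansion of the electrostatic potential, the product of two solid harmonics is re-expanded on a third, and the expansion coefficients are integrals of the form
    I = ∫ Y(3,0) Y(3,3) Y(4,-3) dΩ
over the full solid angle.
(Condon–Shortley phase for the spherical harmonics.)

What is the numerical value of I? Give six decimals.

Rules hold: Σm=0, L=10 even, 0≤4≤6.
N = 7·7·9 = 441
Δ = 2!·4!·4!/11! = 1/34650
Racah Σ t=0..2: t=0:+1/72 t=1:−1/16 t=2:+1/72 = -5/144
⇒ 3j(3 3 4; 0 0 0)² = 2/77, sgn -1
Racah Σ t=2..2: t=2:+1/288 = 1/288
⇒ 3j(3 3 4; 0 3 -3)² = 1/22, sgn -1
4πI² = N·(3j₀)²·(3jₘ)² = 63/121
I = +1·√(0.520661/4π) = 0.20355073

0.203551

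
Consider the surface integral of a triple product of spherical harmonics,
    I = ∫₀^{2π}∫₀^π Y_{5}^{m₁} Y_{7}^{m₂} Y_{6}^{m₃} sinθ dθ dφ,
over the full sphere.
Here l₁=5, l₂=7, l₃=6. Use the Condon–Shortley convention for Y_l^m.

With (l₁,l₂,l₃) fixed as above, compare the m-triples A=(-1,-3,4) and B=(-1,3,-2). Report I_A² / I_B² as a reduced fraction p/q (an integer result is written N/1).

42250/128547

Same 5,7,6: normalisation and zero-m 3j drop out of the ratio.
A: Δ: 6! 4! 8! / 19! → 1/174594420; sum: t=2:+1/1658880 t=3:−1/1088640 t=4:+1/7741440 = -13/69672960; 3j²(5 7 6; -1 -3 4) = Δ·Π!·Σ² = 325/149226  (sign -1)
B: Δ: 6! 4! 8! / 19! → 1/174594420; sum: t=2:+1/46448640 t=3:−1/1088640 t=4:+1/276480 t=5:−1/518400 t=6:+1/9953280 = 23/25804800; 3j²(5 7 6; -1 3 -2) = Δ·Π!·Σ² = 42849/6466460  (sign +1)
I_A²/I_B² = (325/149226)/(42849/6466460) = 42250/128547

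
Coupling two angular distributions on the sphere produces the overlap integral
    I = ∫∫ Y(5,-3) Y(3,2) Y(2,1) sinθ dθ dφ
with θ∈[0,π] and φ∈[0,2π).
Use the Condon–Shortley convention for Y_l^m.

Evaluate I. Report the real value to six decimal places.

-0.253584

Rules hold: Σm=0, L=10 even, 2≤2≤8.
N = 11·7·5 = 385
Δ = 6!·4!·0!/11! = 1/2310
Racah Σ t=3..3: t=3:−1/144 = -1/144
⇒ 3j(5 3 2; 0 0 0)² = 10/231, sgn -1
Racah Σ t=5..5: t=5:−1/720 = -1/720
⇒ 3j(5 3 2; -3 2 1)² = 8/165, sgn +1
4πI² = N·(3j₀)²·(3jₘ)² = 80/99
I = -1·√(0.808081/4π) = -0.25358436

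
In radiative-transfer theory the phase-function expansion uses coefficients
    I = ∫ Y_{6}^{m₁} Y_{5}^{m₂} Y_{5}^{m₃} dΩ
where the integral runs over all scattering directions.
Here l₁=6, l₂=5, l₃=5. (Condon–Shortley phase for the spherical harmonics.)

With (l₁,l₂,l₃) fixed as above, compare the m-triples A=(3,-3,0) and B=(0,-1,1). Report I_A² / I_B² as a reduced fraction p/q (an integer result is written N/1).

Shared (l₁,l₂,l₃)=(6,5,5): N and (l;000)² cancel in I_A²/I_B².
A: Δ = 6!·6!·4!/17! = 1/28588560; Racah Σ t=0..2: t=0:+1/103680 t=1:−1/34560 t=2:+1/138240 = -1/82944; ⇒ 3j(6 5 5; 3 -3 0)² = 125/9724, sgn +1
B: Δ = 6!·6!·4!/17! = 1/28588560; Racah Σ t=0..4: t=0:+1/12441600 t=1:−1/86400 t=2:+1/9216 t=3:−1/7776 t=4:+1/55296 = -7/518400; ⇒ 3j(6 5 5; 0 -1 1)² = 12/12155, sgn -1
I_A²/I_B² = (125/9724)/(12/12155) = 625/48

625/48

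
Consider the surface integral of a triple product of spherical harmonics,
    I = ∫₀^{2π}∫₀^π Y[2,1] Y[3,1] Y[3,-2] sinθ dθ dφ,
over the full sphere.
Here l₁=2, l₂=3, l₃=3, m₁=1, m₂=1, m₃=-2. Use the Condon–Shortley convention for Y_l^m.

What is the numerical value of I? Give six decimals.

0.162868

m-sum 0 ✓  L=8 even ✓  1≤3≤5 ✓
Π(2lᵢ+1) = 5×7×7 = 245
triangle coeff Δ(2,3,3) = 1/3780
Σ_t [0,2]: t=0:+1/24 t=1:−1/4 t=2:+1/24 = -1/6
(3j)²=4/105 [(2 3 3; 0 0 0)], sign=+1
Σ_t [0,1]: t=0:+1/48 t=1:−1/12 = -1/16
(3j)²=1/28 [(2 3 3; 1 1 -2)], sign=+1
⇒ 4πI² = 1/3
I = (+1)√(1/3/(4π)) = 0.16286750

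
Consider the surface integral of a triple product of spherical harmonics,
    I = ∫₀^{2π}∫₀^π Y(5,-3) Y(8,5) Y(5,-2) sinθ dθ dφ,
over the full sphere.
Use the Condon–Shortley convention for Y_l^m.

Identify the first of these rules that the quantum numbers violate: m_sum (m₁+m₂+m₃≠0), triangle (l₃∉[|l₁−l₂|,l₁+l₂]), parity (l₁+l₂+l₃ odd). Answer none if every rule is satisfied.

m₁+m₂+m₃ = -3 + 5 − 2 = 0  ✓
triangle: |5−8|=3 ≤ l₃=5 ≤ 5+8=13  ✓
parity: l₁+l₂+l₃ = 18 is even  ✓

none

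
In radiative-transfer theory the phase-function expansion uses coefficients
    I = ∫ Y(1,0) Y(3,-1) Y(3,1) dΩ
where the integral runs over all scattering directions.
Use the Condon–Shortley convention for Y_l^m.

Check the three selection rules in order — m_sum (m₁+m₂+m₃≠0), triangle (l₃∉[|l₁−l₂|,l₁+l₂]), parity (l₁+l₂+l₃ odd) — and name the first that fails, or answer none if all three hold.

azimuthal sum: 0 − 1 + 1 = 0  ✓
2 ≤ 3 ≤ 4 (triangle on l)  ✓
L = 1 + 3 + 3 = 7 (odd)  ✗

parity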